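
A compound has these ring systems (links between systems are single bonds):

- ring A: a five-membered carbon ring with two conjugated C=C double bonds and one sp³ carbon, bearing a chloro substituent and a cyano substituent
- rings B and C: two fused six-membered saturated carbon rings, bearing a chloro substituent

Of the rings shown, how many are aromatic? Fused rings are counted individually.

Ring A has one sp³ carbon, so it is not fully conjugated — not aromatic (cyclopentadiene).
Ring B has only sp³ atoms, so it is not fully conjugated — not aromatic (cyclohexane ring).
Ring C has only sp³ atoms, so it is not fully conjugated — not aromatic (cyclohexane ring).
No ring is aromatic. Total: 0.

0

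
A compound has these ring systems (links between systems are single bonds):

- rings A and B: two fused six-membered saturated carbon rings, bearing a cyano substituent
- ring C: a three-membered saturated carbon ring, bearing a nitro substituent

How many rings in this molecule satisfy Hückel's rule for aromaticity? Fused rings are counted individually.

Ring A has only sp³ atoms, so it is not fully conjugated — not aromatic (cyclohexane ring).
Ring B has only sp³ atoms, so it is not fully conjugated — not aromatic (cyclohexane ring).
Ring C has only sp³ atoms, so it is not fully conjugated — not aromatic (cyclopropane).
No ring is aromatic. Total: 0.

0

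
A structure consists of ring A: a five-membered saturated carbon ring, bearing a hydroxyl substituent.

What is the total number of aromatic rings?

0

Ring A has only sp³ atoms, so it is not fully conjugated — not aromatic (cyclopentane).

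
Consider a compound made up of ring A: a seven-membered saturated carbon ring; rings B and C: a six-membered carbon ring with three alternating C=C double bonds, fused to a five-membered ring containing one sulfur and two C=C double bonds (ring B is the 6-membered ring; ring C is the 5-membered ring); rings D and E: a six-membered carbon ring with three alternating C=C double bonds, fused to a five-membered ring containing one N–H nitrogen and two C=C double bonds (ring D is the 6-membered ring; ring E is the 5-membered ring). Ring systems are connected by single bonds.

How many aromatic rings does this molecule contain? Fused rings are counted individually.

4

Ring A has only sp³ atoms, so it is not fully conjugated — not aromatic (cycloheptane).
Rings B and C form a fused bicyclic system (with one sulfur) with 9 sp² atoms and 10 π electrons from ring double bonds plus a heteroatom lone pair. 10 = 4(2)+2, so the system is aromatic and both rings count as aromatic (benzothiophene).
Rings D and E form a fused bicyclic system (with one N–H) with 9 sp² atoms and 10 π electrons from ring double bonds plus a heteroatom lone pair. 10 = 4(2)+2, so the system is aromatic and both rings count as aromatic (indole).
Aromatic: B, C, D, E. Total: 4.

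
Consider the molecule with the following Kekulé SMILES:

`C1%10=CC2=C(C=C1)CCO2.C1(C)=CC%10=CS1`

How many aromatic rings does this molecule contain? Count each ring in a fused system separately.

2

The SMILES encodes a six-membered carbon ring with three alternating C=C double bonds, fused to a five-membered ring containing one oxygen and two sp³ carbons; a five-membered ring of four carbons and one sulfur, with two C=C double bonds.
The 6-membered ring has a continuous p-orbital overlap around the ring; 3 ring double bonds give 6 π electrons. That satisfies 4n+2 with n=1, so it is aromatic (benzene ring).
The 5-membered ring with one oxygen has two sp³ carbons, so it is not fully conjugated — not aromatic (oxolane ring).
The 5-membered ring with one sulfur is fully conjugated (every ring atom contributes a p orbital); 2 ring double bonds (4 π electrons) plus a heteroatom lone pair (2) give 6 π electrons. That satisfies 4n+2 with n=1, so it is aromatic (thiophene).
2 of the 3 rings are aromatic. Total: 2.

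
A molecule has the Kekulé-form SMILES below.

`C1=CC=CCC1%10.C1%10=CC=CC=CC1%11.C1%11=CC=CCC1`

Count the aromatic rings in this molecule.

The SMILES encodes a six-membered carbon ring with two conjugated C=C double bonds and two sp³ carbons; a seven-membered carbon ring with three C=C double bonds and one sp³ carbon; a six-membered carbon ring with two conjugated C=C double bonds and two sp³ carbons.
The 6-membered ring has two sp³ carbons, so it is not fully conjugated — not aromatic (1,3-cyclohexadiene).
The 7-membered ring has one sp³ carbon, so it is not fully conjugated — not aromatic (cycloheptatriene).
The second 6-membered ring has two sp³ carbons, so it is not fully conjugated — not aromatic (1,3-cyclohexadiene).
None of the rings are aromatic. Total: 0.

0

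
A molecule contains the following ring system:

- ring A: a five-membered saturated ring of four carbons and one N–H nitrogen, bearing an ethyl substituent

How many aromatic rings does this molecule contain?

0

Ring A has only sp³ atoms, so it is not fully conjugated — not aromatic (pyrrolidine).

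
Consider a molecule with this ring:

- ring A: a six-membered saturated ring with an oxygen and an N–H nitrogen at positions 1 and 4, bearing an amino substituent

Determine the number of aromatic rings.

Ring A has only sp³ atoms, so it is not fully conjugated — not aromatic (morpholine).

0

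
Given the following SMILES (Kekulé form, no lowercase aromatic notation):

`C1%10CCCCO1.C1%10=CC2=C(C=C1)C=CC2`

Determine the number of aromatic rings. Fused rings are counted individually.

1

The SMILES encodes a six-membered saturated ring of five carbons and one oxygen; a six-membered carbon ring with three alternating C=C double bonds, fused to a five-membered carbon ring containing one C=C double bond and one sp³ carbon.
The 6-membered ring with one oxygen has only sp³ atoms, so it is not fully conjugated — not aromatic (tetrahydropyran).
The 6-membered ring has a continuous p-orbital overlap around the ring; 3 ring double bonds give 6 π electrons. Since 6 = 4n+2 (n=1), it is aromatic (benzene ring).
The 5-membered ring has one sp³ carbon, so it is not fully conjugated — not aromatic (cyclopentene ring).
1 of the 3 rings is aromatic. Total: 1.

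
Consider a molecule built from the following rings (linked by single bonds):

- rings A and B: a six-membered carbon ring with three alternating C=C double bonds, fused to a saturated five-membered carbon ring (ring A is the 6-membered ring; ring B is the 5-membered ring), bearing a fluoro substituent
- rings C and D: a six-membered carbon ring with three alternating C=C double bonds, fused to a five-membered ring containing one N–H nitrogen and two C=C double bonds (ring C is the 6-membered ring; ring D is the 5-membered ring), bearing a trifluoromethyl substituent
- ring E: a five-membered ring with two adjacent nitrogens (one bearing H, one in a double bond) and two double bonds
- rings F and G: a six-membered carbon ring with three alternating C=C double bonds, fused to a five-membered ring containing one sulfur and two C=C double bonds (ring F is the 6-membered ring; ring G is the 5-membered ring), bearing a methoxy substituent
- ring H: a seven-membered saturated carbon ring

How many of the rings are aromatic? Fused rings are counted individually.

6

Ring A has a continuous p-orbital overlap around the ring; 3 ring double bonds give 6 π electrons. Since 6 = 4n+2 (n=1), ring A is aromatic (benzene ring).
Ring B has three sp³ carbons, so it is not fully conjugated — not aromatic (cyclopentane ring).
Rings C and D form a fused bicyclic system (with one N–H) with 9 sp² atoms and 10 π electrons from ring double bonds plus a heteroatom lone pair. 10 = 4(2)+2, so the system is aromatic and both rings count as aromatic (indole).
Ring E is fully conjugated (every ring atom contributes a p orbital); 2 ring double bonds (4 π electrons) plus a heteroatom lone pair (2) give 6 π electrons. That satisfies 4n+2 with n=1, so ring E is aromatic (pyrazole).
Rings F and G form a fused bicyclic system (with one sulfur) with 9 sp² atoms and 10 π electrons from ring double bonds plus a heteroatom lone pair. 10 = 4(2)+2, so the system is aromatic and both rings count as aromatic (benzothiophene).
Ring H has only sp³ atoms, so it is not fully conjugated — not aromatic (cycloheptane).
Aromatic: A, C, D, E, F, G. Total: 6.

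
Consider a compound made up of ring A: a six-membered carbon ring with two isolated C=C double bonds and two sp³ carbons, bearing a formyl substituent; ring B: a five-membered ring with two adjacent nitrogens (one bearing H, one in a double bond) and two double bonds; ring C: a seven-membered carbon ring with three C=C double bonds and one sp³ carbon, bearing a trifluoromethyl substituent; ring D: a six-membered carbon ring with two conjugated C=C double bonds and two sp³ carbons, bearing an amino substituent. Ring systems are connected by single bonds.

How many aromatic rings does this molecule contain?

1

Ring A has two sp³ carbons, so it is not fully conjugated — not aromatic (1,4-cyclohexadiene).
Ring B has a continuous p-orbital overlap around the ring; 2 ring double bonds (4 π electrons) plus a heteroatom lone pair (2) give 6 π electrons. 6 = 4(1)+2, so ring B is aromatic (pyrazole).
Ring C has one sp³ carbon, so it is not fully conjugated — not aromatic (cycloheptatriene).
Ring D has two sp³ carbons, so it is not fully conjugated — not aromatic (1,3-cyclohexadiene).
Aromatic: B. Total: 1.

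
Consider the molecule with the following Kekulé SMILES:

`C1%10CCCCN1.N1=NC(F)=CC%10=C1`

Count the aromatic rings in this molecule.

The SMILES encodes a six-membered saturated ring of five carbons and one N–H nitrogen; a six-membered ring with two adjacent nitrogens and three alternating double bonds.
The 6-membered ring with one N–H has only sp³ atoms, so it is not fully conjugated — not aromatic (piperidine).
The 6-membered ring with two nitrogens (1,2) is fully conjugated (every ring atom contributes a p orbital); 3 ring double bonds give 6 π electrons. 6 = 4(1)+2, so it is aromatic (pyridazine).
1 of the 2 rings is aromatic. Total: 1.

1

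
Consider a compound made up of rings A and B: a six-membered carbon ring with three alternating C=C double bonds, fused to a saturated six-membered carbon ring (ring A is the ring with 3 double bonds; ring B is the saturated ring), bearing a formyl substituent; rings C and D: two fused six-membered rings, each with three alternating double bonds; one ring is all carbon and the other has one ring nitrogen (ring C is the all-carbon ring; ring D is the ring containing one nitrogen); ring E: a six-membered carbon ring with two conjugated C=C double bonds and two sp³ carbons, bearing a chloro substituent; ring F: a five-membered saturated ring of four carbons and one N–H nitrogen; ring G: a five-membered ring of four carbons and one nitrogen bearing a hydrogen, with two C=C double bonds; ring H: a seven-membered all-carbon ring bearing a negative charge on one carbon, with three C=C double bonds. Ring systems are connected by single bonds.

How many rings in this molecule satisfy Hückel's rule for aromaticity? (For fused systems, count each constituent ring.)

Ring A has a continuous p-orbital overlap around the ring; 3 ring double bonds give 6 π electrons. That satisfies 4n+2 with n=1, so ring A is aromatic (benzene ring).
Ring B has four sp³ carbons, so it is not fully conjugated — not aromatic (cyclohexane ring).
Rings C and D form a fused bicyclic system (with one nitrogen) with 10 sp² atoms and 10 π electrons from ring double bonds. 10 = 4(2)+2, so the system is aromatic and both rings count as aromatic (quinoline).
Ring E has two sp³ carbons, so it is not fully conjugated — not aromatic (1,3-cyclohexadiene).
Ring F has only sp³ atoms, so it is not fully conjugated — not aromatic (pyrrolidine).
Ring G is planar and fully conjugated; 2 ring double bonds (4 π electrons) plus a heteroatom lone pair (2) give 6 π electrons. 6 = 4(1)+2, so ring G is aromatic (pyrrole).
Ring H has only sp² ring atoms; a planar conformation would have a fully conjugated π system of 8 electrons. But 8 = 4(2), which is 4n not 4n+2, so ring H is not aromatic (cycloheptatrienyl anion).
Aromatic: A, C, D, G. Total: 4.

4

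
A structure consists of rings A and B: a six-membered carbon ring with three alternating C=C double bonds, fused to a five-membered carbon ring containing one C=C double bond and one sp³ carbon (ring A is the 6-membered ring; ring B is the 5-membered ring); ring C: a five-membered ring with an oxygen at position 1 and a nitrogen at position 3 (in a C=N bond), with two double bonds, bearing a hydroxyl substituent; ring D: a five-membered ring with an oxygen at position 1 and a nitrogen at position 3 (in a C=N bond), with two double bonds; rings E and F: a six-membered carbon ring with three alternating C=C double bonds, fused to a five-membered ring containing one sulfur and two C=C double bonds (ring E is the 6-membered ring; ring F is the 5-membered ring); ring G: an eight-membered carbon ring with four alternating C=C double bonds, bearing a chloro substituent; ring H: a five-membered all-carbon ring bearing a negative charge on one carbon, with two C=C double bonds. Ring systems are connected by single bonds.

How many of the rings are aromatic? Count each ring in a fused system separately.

Ring A is planar and fully conjugated; 3 ring double bonds give 6 π electrons. Since 6 = 4n+2 (n=1), ring A is aromatic (benzene ring).
Ring B has one sp³ carbon, so it is not fully conjugated — not aromatic (cyclopentene ring).
Ring C has a continuous p-orbital overlap around the ring; 2 ring double bonds (4 π electrons) plus a heteroatom lone pair (2) give 6 π electrons. Since 6 = 4n+2 (n=1), ring C is aromatic (oxazole).
Ring D is planar and fully conjugated; 2 ring double bonds (4 π electrons) plus a heteroatom lone pair (2) give 6 π electrons. Since 6 = 4n+2 (n=1), ring D is aromatic (oxazole).
Rings E and F form a fused bicyclic system (with one sulfur) with 9 sp² atoms and 10 π electrons from ring double bonds plus a heteroatom lone pair. 10 = 4(2)+2, so the system is aromatic and both rings count as aromatic (benzothiophene).
Ring G has only sp² ring atoms; a planar conformation would have a fully conjugated π system of 8 electrons. But 8 = 4(2), which is 4n not 4n+2, so ring G is not aromatic (cyclooctatetraene) — cyclooctatetraene distorts into a non-planar tub to avoid antiaromaticity.
Ring H is planar and fully conjugated; 2 ring double bonds (4 π electrons) plus the carbanion lone pair (2) give 6 π electrons. That satisfies 4n+2 with n=1, so ring H is aromatic (cyclopentadienyl anion).
Aromatic: A, C, D, E, F, H. Total: 6.

6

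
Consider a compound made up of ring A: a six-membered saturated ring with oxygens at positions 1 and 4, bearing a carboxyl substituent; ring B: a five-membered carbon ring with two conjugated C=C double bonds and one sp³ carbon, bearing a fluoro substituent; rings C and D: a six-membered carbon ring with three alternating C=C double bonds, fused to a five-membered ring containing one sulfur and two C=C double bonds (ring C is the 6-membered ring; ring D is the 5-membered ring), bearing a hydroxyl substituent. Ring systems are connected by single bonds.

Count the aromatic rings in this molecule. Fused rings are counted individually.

2

Ring A has only sp³ atoms, so it is not fully conjugated — not aromatic (1,4-dioxane).
Ring B has one sp³ carbon, so it is not fully conjugated — not aromatic (cyclopentadiene).
Rings C and D form a fused bicyclic system (with one sulfur) with 9 sp² atoms and 10 π electrons from ring double bonds plus a heteroatom lone pair. 10 = 4(2)+2, so the system is aromatic and both rings count as aromatic (benzothiophene).
Aromatic: C, D. Total: 2.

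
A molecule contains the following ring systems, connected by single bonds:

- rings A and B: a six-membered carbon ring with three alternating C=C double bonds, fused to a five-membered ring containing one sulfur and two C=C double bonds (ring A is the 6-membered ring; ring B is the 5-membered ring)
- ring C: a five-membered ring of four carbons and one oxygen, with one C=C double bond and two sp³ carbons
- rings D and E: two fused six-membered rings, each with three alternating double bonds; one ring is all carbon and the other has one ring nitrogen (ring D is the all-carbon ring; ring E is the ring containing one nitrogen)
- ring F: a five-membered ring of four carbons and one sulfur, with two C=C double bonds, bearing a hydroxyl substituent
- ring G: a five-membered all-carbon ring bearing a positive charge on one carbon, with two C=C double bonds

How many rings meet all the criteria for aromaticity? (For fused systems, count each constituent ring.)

5

Rings A and B form a fused bicyclic system (with one sulfur) with 9 sp² atoms and 10 π electrons from ring double bonds plus a heteroatom lone pair. 10 = 4(2)+2, so the system is aromatic and both rings count as aromatic (benzothiophene).
Ring C has two sp³ carbons, so it is not fully conjugated — not aromatic (2,3-dihydrofuran).
Rings D and E form a fused bicyclic system (with one nitrogen) with 10 sp² atoms and 10 π electrons from ring double bonds. 10 = 4(2)+2, so the system is aromatic and both rings count as aromatic (quinoline).
Ring F is planar and fully conjugated; 2 ring double bonds (4 π electrons) plus a heteroatom lone pair (2) give 6 π electrons. That satisfies 4n+2 with n=1, so ring F is aromatic (thiophene).
Ring G has only sp² ring atoms; a planar conformation would have a fully conjugated π system of 4 electrons. But 4 = 4(1), which is 4n not 4n+2, so ring G is not aromatic (cyclopentadienyl cation).
Aromatic: A, B, D, E, F. Total: 5.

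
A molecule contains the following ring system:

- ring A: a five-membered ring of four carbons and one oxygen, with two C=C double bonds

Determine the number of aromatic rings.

Ring A has a continuous p-orbital overlap around the ring; 2 ring double bonds (4 π electrons) plus a heteroatom lone pair (2) give 6 π electrons. Since 6 = 4n+2 (n=1), ring A is aromatic (furan).

1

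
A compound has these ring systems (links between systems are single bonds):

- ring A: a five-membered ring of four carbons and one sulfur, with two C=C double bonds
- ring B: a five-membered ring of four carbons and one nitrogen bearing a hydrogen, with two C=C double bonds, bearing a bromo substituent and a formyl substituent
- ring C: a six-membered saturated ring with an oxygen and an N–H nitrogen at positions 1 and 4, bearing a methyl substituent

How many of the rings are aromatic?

Ring A is planar and fully conjugated; 2 ring double bonds (4 π electrons) plus a heteroatom lone pair (2) give 6 π electrons. Since 6 = 4n+2 (n=1), ring A is aromatic (thiophene).
Ring B is fully conjugated (every ring atom contributes a p orbital); 2 ring double bonds (4 π electrons) plus a heteroatom lone pair (2) give 6 π electrons. Since 6 = 4n+2 (n=1), ring B is aromatic (pyrrole).
Ring C has only sp³ atoms, so it is not fully conjugated — not aromatic (morpholine).
Aromatic: A, B. Total: 2.

2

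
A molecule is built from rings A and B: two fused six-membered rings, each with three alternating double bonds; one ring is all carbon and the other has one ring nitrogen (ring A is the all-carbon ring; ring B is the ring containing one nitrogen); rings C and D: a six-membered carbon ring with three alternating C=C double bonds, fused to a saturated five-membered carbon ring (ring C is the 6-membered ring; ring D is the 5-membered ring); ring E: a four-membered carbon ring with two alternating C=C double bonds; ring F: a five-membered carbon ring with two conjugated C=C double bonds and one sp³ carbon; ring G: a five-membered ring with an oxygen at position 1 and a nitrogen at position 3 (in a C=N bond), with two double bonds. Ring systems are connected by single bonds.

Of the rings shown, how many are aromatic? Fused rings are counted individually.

Rings A and B form a fused bicyclic system (with one nitrogen) with 10 sp² atoms and 10 π electrons from ring double bonds. 10 = 4(2)+2, so the system is aromatic and both rings count as aromatic (quinoline).
Ring C is planar and fully conjugated; 3 ring double bonds give 6 π electrons. Since 6 = 4n+2 (n=1), ring C is aromatic (benzene ring).
Ring D has three sp³ carbons, so it is not fully conjugated — not aromatic (cyclopentane ring).
Ring E has only sp² ring atoms; a planar conformation would have a fully conjugated π system of 4 electrons. But 4 = 4(1), which is 4n not 4n+2, so ring E is not aromatic (cyclobutadiene) — cyclobutadiene is antiaromatic and distorts to a rectangle.
Ring F has one sp³ carbon, so it is not fully conjugated — not aromatic (cyclopentadiene).
Ring G has a continuous p-orbital overlap around the ring; 2 ring double bonds (4 π electrons) plus a heteroatom lone pair (2) give 6 π electrons. Since 6 = 4n+2 (n=1), ring G is aromatic (oxazole).
Aromatic: A, B, C, G. Total: 4.

4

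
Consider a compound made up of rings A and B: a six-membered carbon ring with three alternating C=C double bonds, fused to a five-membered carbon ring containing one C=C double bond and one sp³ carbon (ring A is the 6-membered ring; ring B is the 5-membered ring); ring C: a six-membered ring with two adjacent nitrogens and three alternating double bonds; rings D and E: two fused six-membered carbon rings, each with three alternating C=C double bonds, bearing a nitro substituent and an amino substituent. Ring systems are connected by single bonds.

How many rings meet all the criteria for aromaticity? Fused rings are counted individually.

4

Ring A has a continuous p-orbital overlap around the ring; 3 ring double bonds give 6 π electrons. That satisfies 4n+2 with n=1, so ring A is aromatic (benzene ring).
Ring B has one sp³ carbon, so it is not fully conjugated — not aromatic (cyclopentene ring).
Ring C has a continuous p-orbital overlap around the ring; 3 ring double bonds give 6 π electrons. 6 = 4(1)+2, so ring C is aromatic (pyridazine).
Rings D and E form a fused bicyclic system with 10 sp² atoms and 10 π electrons from ring double bonds. 10 = 4(2)+2, so the system is aromatic and both rings count as aromatic (naphthalene).
Aromatic: A, C, D, E. Total: 4.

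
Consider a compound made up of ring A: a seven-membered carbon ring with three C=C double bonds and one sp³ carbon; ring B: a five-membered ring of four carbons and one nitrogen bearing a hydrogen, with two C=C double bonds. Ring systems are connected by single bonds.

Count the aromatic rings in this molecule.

1

Ring A has one sp³ carbon, so it is not fully conjugated — not aromatic (cycloheptatriene).
Ring B has a continuous p-orbital overlap around the ring; 2 ring double bonds (4 π electrons) plus a heteroatom lone pair (2) give 6 π electrons. That satisfies 4n+2 with n=1, so ring B is aromatic (pyrrole).
Aromatic: B. Total: 1.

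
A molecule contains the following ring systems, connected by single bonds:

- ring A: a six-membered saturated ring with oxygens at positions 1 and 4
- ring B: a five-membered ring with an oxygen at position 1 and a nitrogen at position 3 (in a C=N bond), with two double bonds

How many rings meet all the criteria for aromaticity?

1

Ring A has only sp³ atoms, so it is not fully conjugated — not aromatic (1,4-dioxane).
Ring B is fully conjugated (every ring atom contributes a p orbital); 2 ring double bonds (4 π electrons) plus a heteroatom lone pair (2) give 6 π electrons. 6 = 4(1)+2, so ring B is aromatic (oxazole).
Aromatic: B. Total: 1.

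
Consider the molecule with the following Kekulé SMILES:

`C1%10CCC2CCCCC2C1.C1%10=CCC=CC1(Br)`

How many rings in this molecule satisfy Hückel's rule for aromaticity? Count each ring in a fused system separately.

The SMILES encodes two fused six-membered saturated carbon rings; a six-membered carbon ring with two isolated C=C double bonds and two sp³ carbons.
The 6-membered ring has only sp³ atoms, so it is not fully conjugated — not aromatic (cyclohexane ring).
The second 6-membered ring has only sp³ atoms, so it is not fully conjugated — not aromatic (cyclohexane ring).
The third 6-membered ring has two sp³ carbons, so it is not fully conjugated — not aromatic (1,4-cyclohexadiene).
None of the rings are aromatic. Total: 0.

0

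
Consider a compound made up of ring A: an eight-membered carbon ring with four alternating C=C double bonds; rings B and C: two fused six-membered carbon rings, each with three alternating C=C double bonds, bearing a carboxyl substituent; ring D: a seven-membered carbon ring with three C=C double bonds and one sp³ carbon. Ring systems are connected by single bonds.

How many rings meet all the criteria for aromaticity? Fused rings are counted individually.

Ring A has only sp² ring atoms; a planar conformation would have a fully conjugated π system of 8 electrons. But 8 = 4(2), which is 4n not 4n+2, so ring A is not aromatic (cyclooctatetraene) — cyclooctatetraene distorts into a non-planar tub to avoid antiaromaticity.
Rings B and C form a fused bicyclic system with 10 sp² atoms and 10 π electrons from ring double bonds. 10 = 4(2)+2, so the system is aromatic and both rings count as aromatic (naphthalene).
Ring D has one sp³ carbon, so it is not fully conjugated — not aromatic (cycloheptatriene).
Aromatic: B, C. Total: 2.

2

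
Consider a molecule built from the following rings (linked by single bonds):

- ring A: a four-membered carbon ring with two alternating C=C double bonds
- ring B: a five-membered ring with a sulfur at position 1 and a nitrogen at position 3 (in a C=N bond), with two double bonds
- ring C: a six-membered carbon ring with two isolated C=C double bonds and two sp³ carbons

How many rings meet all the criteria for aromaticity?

1

Ring A has only sp² ring atoms; a planar conformation would have a fully conjugated π system of 4 electrons. But 4 = 4(1), which is 4n not 4n+2, so ring A is not aromatic (cyclobutadiene) — cyclobutadiene is antiaromatic and distorts to a rectangle.
Ring B is planar and fully conjugated; 2 ring double bonds (4 π electrons) plus a heteroatom lone pair (2) give 6 π electrons. Since 6 = 4n+2 (n=1), ring B is aromatic (thiazole).
Ring C has two sp³ carbons, so it is not fully conjugated — not aromatic (1,4-cyclohexadiene).
Aromatic: B. Total: 1.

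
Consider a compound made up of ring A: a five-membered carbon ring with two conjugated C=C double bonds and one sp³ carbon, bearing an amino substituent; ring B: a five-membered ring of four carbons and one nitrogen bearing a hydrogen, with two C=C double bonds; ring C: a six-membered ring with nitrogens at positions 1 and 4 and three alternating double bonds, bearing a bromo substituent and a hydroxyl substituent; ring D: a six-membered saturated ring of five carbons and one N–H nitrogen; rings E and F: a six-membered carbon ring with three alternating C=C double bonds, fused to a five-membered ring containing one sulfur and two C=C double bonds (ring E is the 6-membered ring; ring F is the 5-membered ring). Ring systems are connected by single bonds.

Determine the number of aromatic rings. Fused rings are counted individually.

4

Ring A has one sp³ carbon, so it is not fully conjugated — not aromatic (cyclopentadiene).
Ring B has a continuous p-orbital overlap around the ring; 2 ring double bonds (4 π electrons) plus a heteroatom lone pair (2) give 6 π electrons. Since 6 = 4n+2 (n=1), ring B is aromatic (pyrrole).
Ring C is planar and fully conjugated; 3 ring double bonds give 6 π electrons. 6 = 4(1)+2, so ring C is aromatic (pyrazine).
Ring D has only sp³ atoms, so it is not fully conjugated — not aromatic (piperidine).
Rings E and F form a fused bicyclic system (with one sulfur) with 9 sp² atoms and 10 π electrons from ring double bonds plus a heteroatom lone pair. 10 = 4(2)+2, so the system is aromatic and both rings count as aromatic (benzothiophene).
Aromatic: B, C, E, F. Total: 4.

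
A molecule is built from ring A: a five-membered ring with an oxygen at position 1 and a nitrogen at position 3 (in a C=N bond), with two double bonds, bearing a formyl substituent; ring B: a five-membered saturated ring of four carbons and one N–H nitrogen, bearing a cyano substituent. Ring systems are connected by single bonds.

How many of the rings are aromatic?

1

Ring A is planar and fully conjugated; 2 ring double bonds (4 π electrons) plus a heteroatom lone pair (2) give 6 π electrons. 6 = 4(1)+2, so ring A is aromatic (oxazole).
Ring B has only sp³ atoms, so it is not fully conjugated — not aromatic (pyrrolidine).
Aromatic: A. Total: 1.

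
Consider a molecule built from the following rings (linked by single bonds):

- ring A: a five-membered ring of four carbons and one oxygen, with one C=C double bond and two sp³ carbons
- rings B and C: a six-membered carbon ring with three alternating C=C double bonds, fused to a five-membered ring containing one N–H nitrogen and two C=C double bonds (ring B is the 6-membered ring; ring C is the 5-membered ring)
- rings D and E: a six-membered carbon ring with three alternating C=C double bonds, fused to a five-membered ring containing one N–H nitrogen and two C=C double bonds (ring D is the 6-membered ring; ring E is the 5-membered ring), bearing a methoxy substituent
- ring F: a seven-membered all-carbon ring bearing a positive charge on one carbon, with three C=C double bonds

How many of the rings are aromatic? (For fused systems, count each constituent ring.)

Ring A has two sp³ carbons, so it is not fully conjugated — not aromatic (2,3-dihydrofuran).
Rings B and C form a fused bicyclic system (with one N–H) with 9 sp² atoms and 10 π electrons from ring double bonds plus a heteroatom lone pair. 10 = 4(2)+2, so the system is aromatic and both rings count as aromatic (indole).
Rings D and E form a fused bicyclic system (with one N–H) with 9 sp² atoms and 10 π electrons from ring double bonds plus a heteroatom lone pair. 10 = 4(2)+2, so the system is aromatic and both rings count as aromatic (indole).
Ring F has a continuous p-orbital overlap around the ring; 3 ring double bonds (6 π electrons) plus the carbocation's empty p orbital (0, but keeps the ring conjugated) give 6 π electrons. 6 = 4(1)+2, so ring F is aromatic (tropylium cation).
Aromatic: B, C, D, E, F. Total: 5.

5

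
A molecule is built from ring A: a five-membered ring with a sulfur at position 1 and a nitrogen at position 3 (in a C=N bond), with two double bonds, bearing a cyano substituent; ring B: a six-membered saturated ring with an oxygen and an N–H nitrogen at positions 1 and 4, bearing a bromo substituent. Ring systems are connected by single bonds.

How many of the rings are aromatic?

Ring A is fully conjugated (every ring atom contributes a p orbital); 2 ring double bonds (4 π electrons) plus a heteroatom lone pair (2) give 6 π electrons. Since 6 = 4n+2 (n=1), ring A is aromatic (thiazole).
Ring B has only sp³ atoms, so it is not fully conjugated — not aromatic (morpholine).
Aromatic: A. Total: 1.

1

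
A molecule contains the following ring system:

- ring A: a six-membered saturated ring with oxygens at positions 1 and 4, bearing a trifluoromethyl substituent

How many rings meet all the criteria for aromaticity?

0

Ring A has only sp³ atoms, so it is not fully conjugated — not aromatic (1,4-dioxane).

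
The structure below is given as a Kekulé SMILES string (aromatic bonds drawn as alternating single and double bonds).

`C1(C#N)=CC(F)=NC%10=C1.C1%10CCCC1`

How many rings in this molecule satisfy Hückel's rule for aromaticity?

1

The SMILES encodes a six-membered ring of five carbons and one nitrogen with three alternating double bonds; a five-membered saturated carbon ring.
The 6-membered ring with one nitrogen is planar and fully conjugated; 3 ring double bonds give 6 π electrons. Since 6 = 4n+2 (n=1), it is aromatic (pyridine).
The 5-membered ring has only sp³ atoms, so it is not fully conjugated — not aromatic (cyclopentane).
1 of the 2 rings is aromatic. Total: 1.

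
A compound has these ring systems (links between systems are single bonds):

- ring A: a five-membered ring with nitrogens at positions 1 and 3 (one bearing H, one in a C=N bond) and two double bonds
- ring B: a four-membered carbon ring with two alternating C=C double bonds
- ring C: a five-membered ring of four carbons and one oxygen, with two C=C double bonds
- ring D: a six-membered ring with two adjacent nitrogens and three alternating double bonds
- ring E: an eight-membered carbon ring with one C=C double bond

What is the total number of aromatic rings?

3

Ring A is planar and fully conjugated; 2 ring double bonds (4 π electrons) plus a heteroatom lone pair (2) give 6 π electrons. 6 = 4(1)+2, so ring A is aromatic (imidazole).
Ring B has only sp² ring atoms; a planar conformation would have a fully conjugated π system of 4 electrons. But 4 = 4(1), which is 4n not 4n+2, so ring B is not aromatic (cyclobutadiene) — cyclobutadiene is antiaromatic and distorts to a rectangle.
Ring C is fully conjugated (every ring atom contributes a p orbital); 2 ring double bonds (4 π electrons) plus a heteroatom lone pair (2) give 6 π electrons. That satisfies 4n+2 with n=1, so ring C is aromatic (furan).
Ring D has a continuous p-orbital overlap around the ring; 3 ring double bonds give 6 π electrons. That satisfies 4n+2 with n=1, so ring D is aromatic (pyridazine).
Ring E has six sp³ carbons, so it is not fully conjugated — not aromatic (cyclooctene).
Aromatic: A, C, D. Total: 3.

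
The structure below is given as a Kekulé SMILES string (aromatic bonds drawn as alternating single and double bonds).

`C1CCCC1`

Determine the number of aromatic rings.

0

The SMILES encodes a five-membered saturated carbon ring.
The 5-membered ring has only sp³ atoms, so it is not fully conjugated — not aromatic (cyclopentane).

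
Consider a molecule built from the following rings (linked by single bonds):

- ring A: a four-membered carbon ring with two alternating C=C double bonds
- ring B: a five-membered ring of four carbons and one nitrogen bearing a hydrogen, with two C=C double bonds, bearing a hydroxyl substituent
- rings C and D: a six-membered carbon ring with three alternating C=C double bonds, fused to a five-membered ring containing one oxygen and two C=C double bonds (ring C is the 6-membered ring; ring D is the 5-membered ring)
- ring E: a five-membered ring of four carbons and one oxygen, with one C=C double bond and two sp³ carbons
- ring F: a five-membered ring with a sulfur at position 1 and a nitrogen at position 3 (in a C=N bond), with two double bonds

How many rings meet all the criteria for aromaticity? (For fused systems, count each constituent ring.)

4

Ring A has only sp² ring atoms; a planar conformation would have a fully conjugated π system of 4 electrons. But 4 = 4(1), which is 4n not 4n+2, so ring A is not aromatic (cyclobutadiene) — cyclobutadiene is antiaromatic and distorts to a rectangle.
Ring B is fully conjugated (every ring atom contributes a p orbital); 2 ring double bonds (4 π electrons) plus a heteroatom lone pair (2) give 6 π electrons. 6 = 4(1)+2, so ring B is aromatic (pyrrole).
Rings C and D form a fused bicyclic system (with one oxygen) with 9 sp² atoms and 10 π electrons from ring double bonds plus a heteroatom lone pair. 10 = 4(2)+2, so the system is aromatic and both rings count as aromatic (benzofuran).
Ring E has two sp³ carbons, so it is not fully conjugated — not aromatic (2,3-dihydrofuran).
Ring F is planar and fully conjugated; 2 ring double bonds (4 π electrons) plus a heteroatom lone pair (2) give 6 π electrons. That satisfies 4n+2 with n=1, so ring F is aromatic (thiazole).
Aromatic: B, C, D, F. Total: 4.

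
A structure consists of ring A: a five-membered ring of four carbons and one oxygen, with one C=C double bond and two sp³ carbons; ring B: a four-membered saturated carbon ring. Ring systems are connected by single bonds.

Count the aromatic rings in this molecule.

Ring A has two sp³ carbons, so it is not fully conjugated — not aromatic (2,3-dihydrofuran).
Ring B has only sp³ atoms, so it is not fully conjugated — not aromatic (cyclobutane).
No ring is aromatic. Total: 0.

0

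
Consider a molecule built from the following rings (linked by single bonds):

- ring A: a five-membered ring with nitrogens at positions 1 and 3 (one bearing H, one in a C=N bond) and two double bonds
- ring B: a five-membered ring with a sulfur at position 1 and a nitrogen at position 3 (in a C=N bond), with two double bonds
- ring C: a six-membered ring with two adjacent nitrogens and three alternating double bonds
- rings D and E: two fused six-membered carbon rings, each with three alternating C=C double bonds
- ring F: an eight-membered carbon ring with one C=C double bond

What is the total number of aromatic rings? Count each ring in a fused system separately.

5

Ring A is planar and fully conjugated; 2 ring double bonds (4 π electrons) plus a heteroatom lone pair (2) give 6 π electrons. That satisfies 4n+2 with n=1, so ring A is aromatic (imidazole).
Ring B is planar and fully conjugated; 2 ring double bonds (4 π electrons) plus a heteroatom lone pair (2) give 6 π electrons. 6 = 4(1)+2, so ring B is aromatic (thiazole).
Ring C is planar and fully conjugated; 3 ring double bonds give 6 π electrons. That satisfies 4n+2 with n=1, so ring C is aromatic (pyridazine).
Rings D and E form a fused bicyclic system with 10 sp² atoms and 10 π electrons from ring double bonds. 10 = 4(2)+2, so the system is aromatic and both rings count as aromatic (naphthalene).
Ring F has six sp³ carbons, so it is not fully conjugated — not aromatic (cyclooctene).
Aromatic: A, B, C, D, E. Total: 5.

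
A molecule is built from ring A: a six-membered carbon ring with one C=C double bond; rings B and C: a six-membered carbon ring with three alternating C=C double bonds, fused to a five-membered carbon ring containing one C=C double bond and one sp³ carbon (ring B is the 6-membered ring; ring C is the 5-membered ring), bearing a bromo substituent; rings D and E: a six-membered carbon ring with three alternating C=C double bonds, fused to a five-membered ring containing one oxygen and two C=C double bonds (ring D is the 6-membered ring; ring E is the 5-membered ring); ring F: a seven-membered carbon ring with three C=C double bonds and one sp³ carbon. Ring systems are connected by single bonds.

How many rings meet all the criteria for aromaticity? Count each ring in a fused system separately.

Ring A has four sp³ carbons, so it is not fully conjugated — not aromatic (cyclohexene).
Ring B is planar and fully conjugated; 3 ring double bonds give 6 π electrons. Since 6 = 4n+2 (n=1), ring B is aromatic (benzene ring).
Ring C has one sp³ carbon, so it is not fully conjugated — not aromatic (cyclopentene ring).
Rings D and E form a fused bicyclic system (with one oxygen) with 9 sp² atoms and 10 π electrons from ring double bonds plus a heteroatom lone pair. 10 = 4(2)+2, so the system is aromatic and both rings count as aromatic (benzofuran).
Ring F has one sp³ carbon, so it is not fully conjugated — not aromatic (cycloheptatriene).
Aromatic: B, D, E. Total: 3.

3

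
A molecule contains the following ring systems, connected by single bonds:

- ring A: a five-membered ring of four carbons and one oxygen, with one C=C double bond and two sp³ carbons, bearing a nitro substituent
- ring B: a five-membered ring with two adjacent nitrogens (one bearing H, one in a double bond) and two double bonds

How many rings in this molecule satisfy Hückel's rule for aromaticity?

1

Ring A has two sp³ carbons, so it is not fully conjugated — not aromatic (2,3-dihydrofuran).
Ring B has a continuous p-orbital overlap around the ring; 2 ring double bonds (4 π electrons) plus a heteroatom lone pair (2) give 6 π electrons. 6 = 4(1)+2, so ring B is aromatic (pyrazole).
Aromatic: B. Total: 1.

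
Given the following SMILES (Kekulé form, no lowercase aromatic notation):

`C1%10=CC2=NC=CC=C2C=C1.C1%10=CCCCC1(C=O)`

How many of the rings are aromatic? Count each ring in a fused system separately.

2

The SMILES encodes two fused six-membered rings, each with three alternating double bonds; one ring is all carbon and the other has one ring nitrogen; a six-membered carbon ring with one C=C double bond.
The fused 6/6-membered bicyclic (with one nitrogen) is a single π system with 10 sp² atoms and 10 π electrons from ring double bonds. 10 = 4(2)+2, so the system is aromatic and both rings count as aromatic (quinoline).
The 6-membered ring has four sp³ carbons, so it is not fully conjugated — not aromatic (cyclohexene).
2 of the 3 rings are aromatic. Total: 2.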